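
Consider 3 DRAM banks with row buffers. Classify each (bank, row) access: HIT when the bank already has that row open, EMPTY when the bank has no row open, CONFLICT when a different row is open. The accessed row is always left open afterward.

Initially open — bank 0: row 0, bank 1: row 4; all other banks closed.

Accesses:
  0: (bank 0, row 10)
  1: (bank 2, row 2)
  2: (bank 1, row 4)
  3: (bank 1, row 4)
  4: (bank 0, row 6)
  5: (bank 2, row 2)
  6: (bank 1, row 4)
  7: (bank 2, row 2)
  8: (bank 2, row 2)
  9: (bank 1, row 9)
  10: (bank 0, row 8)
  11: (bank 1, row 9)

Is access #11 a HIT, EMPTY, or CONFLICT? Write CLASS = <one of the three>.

CLASS = HIT

  [0] b0 r10: had r0 ⇒ C
  [1] b2 r2: no row ⇒ E
  [2] b1 r4: had r4 ⇒ H
  [3] b1 r4: had r4 ⇒ H
  [4] b0 r6: had r10 ⇒ C
  [5] b2 r2: had r2 ⇒ H
  [6] b1 r4: had r4 ⇒ H
  [7] b2 r2: had r2 ⇒ H
  [8] b2 r2: had r2 ⇒ H
  [9] b1 r9: had r4 ⇒ C
  [10] b0 r8: had r6 ⇒ C
  [11] b1 r9: had r9 ⇒ H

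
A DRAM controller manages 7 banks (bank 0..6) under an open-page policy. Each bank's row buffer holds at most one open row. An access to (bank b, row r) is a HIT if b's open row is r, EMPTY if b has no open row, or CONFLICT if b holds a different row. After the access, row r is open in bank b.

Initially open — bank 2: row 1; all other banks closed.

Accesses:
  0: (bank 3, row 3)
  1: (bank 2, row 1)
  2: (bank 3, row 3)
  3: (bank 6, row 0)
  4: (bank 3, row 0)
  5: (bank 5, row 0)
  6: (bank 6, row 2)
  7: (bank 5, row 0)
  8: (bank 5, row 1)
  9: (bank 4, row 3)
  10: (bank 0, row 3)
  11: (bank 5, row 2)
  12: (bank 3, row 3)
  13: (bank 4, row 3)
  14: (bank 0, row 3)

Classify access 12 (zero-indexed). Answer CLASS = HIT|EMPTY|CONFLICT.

CLASS = CONFLICT

step 0: bank3 None->3 [EMPTY]
step 1: bank2 1->1 [HIT]
step 2: bank3 3->3 [HIT]
step 3: bank6 None->0 [EMPTY]
step 4: bank3 3->0 [CONFLICT]
step 5: bank5 None->0 [EMPTY]
step 6: bank6 0->2 [CONFLICT]
step 7: bank5 0->0 [HIT]
step 8: bank5 0->1 [CONFLICT]
step 9: bank4 None->3 [EMPTY]
step 10: bank0 None->3 [EMPTY]
step 11: bank5 1->2 [CONFLICT]
step 12: bank3 0->3 [CONFLICT]
step 13: bank4 3->3 [HIT]
step 14: bank0 3->3 [HIT]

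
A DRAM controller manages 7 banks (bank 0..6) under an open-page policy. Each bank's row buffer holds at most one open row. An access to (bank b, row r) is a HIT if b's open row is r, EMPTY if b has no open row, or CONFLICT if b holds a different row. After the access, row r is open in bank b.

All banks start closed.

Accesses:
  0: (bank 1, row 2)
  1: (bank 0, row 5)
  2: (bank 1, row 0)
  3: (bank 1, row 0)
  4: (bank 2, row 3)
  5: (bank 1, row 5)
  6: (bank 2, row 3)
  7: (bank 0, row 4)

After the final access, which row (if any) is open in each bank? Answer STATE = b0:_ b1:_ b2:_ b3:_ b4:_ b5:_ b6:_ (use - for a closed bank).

#0 (1,2) E
#1 (0,5) E
#2 (1,0) C  (was 2)
#3 (1,0) H  (was 0)
#4 (2,3) E
#5 (1,5) C  (was 0)
#6 (2,3) H  (was 3)
#7 (0,4) C  (was 5)

STATE = b0:4 b1:5 b2:3 b3:- b4:- b5:- b6:-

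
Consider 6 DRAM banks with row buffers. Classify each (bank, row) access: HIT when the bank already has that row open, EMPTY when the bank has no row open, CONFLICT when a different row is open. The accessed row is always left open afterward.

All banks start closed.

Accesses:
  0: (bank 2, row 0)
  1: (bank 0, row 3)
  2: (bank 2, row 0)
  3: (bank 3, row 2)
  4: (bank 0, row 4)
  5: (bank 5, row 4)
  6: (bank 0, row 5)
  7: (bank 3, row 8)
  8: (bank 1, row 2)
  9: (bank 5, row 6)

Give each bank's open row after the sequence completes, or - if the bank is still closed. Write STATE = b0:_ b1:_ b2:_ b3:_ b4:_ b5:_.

STATE = b0:5 b1:2 b2:0 b3:8 b4:- b5:6

step 0: bank2 None->0 [EMPTY]
step 1: bank0 None->3 [EMPTY]
step 2: bank2 0->0 [HIT]
step 3: bank3 None->2 [EMPTY]
step 4: bank0 3->4 [CONFLICT]
step 5: bank5 None->4 [EMPTY]
step 6: bank0 4->5 [CONFLICT]
step 7: bank3 2->8 [CONFLICT]
step 8: bank1 None->2 [EMPTY]
step 9: bank5 4->6 [CONFLICT]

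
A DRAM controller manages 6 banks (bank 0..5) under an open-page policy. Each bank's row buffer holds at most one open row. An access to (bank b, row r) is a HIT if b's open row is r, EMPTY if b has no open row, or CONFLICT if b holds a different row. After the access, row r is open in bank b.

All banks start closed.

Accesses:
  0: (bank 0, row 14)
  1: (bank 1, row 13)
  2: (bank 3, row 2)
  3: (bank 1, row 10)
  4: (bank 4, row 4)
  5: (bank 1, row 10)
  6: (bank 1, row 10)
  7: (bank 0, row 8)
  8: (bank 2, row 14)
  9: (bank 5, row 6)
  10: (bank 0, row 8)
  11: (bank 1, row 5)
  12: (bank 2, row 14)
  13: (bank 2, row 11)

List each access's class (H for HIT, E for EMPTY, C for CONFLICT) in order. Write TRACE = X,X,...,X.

  [0] b0 r14: no row ⇒ E
  [1] b1 r13: no row ⇒ E
  [2] b3 r2: no row ⇒ E
  [3] b1 r10: had r13 ⇒ C
  [4] b4 r4: no row ⇒ E
  [5] b1 r10: had r10 ⇒ H
  [6] b1 r10: had r10 ⇒ H
  [7] b0 r8: had r14 ⇒ C
  [8] b2 r14: no row ⇒ E
  [9] b5 r6: no row ⇒ E
  [10] b0 r8: had r8 ⇒ H
  [11] b1 r5: had r10 ⇒ C
  [12] b2 r14: had r14 ⇒ H
  [13] b2 r11: had r14 ⇒ C

TRACE = E,E,E,C,E,H,H,C,E,E,H,C,H,C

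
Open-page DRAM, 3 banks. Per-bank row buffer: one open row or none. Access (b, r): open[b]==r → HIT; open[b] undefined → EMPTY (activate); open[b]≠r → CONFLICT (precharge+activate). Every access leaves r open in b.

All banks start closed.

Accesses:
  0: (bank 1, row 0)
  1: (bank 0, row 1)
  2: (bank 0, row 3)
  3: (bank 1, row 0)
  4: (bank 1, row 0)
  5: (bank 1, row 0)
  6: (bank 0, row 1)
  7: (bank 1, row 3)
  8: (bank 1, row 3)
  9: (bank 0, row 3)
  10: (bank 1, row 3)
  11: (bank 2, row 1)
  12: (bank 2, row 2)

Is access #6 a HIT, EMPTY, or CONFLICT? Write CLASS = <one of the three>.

CLASS = CONFLICT

#0 (1,0) E
#1 (0,1) E
#2 (0,3) C  (was 1)
#3 (1,0) H  (was 0)
#4 (1,0) H  (was 0)
#5 (1,0) H  (was 0)
#6 (0,1) C  (was 3)
#7 (1,3) C  (was 0)
#8 (1,3) H  (was 3)
#9 (0,3) C  (was 1)
#10 (1,3) H  (was 3)
#11 (2,1) E
#12 (2,2) C  (was 1)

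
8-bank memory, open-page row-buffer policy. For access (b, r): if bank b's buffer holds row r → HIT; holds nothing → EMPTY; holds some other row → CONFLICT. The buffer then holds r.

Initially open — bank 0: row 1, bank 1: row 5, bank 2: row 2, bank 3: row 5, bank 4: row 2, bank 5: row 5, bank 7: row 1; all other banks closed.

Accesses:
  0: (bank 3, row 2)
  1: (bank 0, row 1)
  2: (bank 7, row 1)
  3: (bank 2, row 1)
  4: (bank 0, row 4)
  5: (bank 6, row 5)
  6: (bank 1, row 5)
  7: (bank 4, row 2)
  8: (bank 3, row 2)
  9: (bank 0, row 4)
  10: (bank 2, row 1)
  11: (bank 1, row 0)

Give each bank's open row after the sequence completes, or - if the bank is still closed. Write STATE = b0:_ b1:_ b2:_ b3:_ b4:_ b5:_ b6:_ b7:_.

STATE = b0:4 b1:0 b2:1 b3:2 b4:2 b5:5 b6:5 b7:1

  [0] b3 r2: had r5 ⇒ C
  [1] b0 r1: had r1 ⇒ H
  [2] b7 r1: had r1 ⇒ H
  [3] b2 r1: had r2 ⇒ C
  [4] b0 r4: had r1 ⇒ C
  [5] b6 r5: no row ⇒ E
  [6] b1 r5: had r5 ⇒ H
  [7] b4 r2: had r2 ⇒ H
  [8] b3 r2: had r2 ⇒ H
  [9] b0 r4: had r4 ⇒ H
  [10] b2 r1: had r1 ⇒ H
  [11] b1 r0: had r5 ⇒ C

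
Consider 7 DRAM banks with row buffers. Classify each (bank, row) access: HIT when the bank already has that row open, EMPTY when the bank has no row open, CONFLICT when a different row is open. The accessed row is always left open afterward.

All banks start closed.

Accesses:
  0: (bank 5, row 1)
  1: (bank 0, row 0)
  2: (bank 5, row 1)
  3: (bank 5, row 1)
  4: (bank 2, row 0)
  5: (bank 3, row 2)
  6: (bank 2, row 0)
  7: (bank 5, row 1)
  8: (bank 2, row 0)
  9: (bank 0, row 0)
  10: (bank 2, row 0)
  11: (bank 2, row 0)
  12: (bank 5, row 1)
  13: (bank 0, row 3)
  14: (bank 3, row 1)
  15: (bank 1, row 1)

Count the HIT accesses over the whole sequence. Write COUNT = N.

COUNT = 9

#0 (5,1) E
#1 (0,0) E
#2 (5,1) H  (was 1)
#3 (5,1) H  (was 1)
#4 (2,0) E
#5 (3,2) E
#6 (2,0) H  (was 0)
#7 (5,1) H  (was 1)
#8 (2,0) H  (was 0)
#9 (0,0) H  (was 0)
#10 (2,0) H  (was 0)
#11 (2,0) H  (was 0)
#12 (5,1) H  (was 1)
#13 (0,3) C  (was 0)
#14 (3,1) C  (was 2)
#15 (1,1) E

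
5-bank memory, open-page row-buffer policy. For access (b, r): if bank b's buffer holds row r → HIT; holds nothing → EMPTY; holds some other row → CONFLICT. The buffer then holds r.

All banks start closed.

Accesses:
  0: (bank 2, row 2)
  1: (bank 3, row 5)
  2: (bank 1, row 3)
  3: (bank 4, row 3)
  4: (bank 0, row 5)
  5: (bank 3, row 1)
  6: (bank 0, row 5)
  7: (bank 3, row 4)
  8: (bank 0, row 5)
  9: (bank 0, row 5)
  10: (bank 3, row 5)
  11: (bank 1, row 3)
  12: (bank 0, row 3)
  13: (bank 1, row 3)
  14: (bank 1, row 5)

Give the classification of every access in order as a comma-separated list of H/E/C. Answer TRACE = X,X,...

TRACE = E,E,E,E,E,C,H,C,H,H,C,H,C,H,C

  [0] b2 r2: no row ⇒ E
  [1] b3 r5: no row ⇒ E
  [2] b1 r3: no row ⇒ E
  [3] b4 r3: no row ⇒ E
  [4] b0 r5: no row ⇒ E
  [5] b3 r1: had r5 ⇒ C
  [6] b0 r5: had r5 ⇒ H
  [7] b3 r4: had r1 ⇒ C
  [8] b0 r5: had r5 ⇒ H
  [9] b0 r5: had r5 ⇒ H
  [10] b3 r5: had r4 ⇒ C
  [11] b1 r3: had r3 ⇒ H
  [12] b0 r3: had r5 ⇒ C
  [13] b1 r3: had r3 ⇒ H
  [14] b1 r5: had r3 ⇒ C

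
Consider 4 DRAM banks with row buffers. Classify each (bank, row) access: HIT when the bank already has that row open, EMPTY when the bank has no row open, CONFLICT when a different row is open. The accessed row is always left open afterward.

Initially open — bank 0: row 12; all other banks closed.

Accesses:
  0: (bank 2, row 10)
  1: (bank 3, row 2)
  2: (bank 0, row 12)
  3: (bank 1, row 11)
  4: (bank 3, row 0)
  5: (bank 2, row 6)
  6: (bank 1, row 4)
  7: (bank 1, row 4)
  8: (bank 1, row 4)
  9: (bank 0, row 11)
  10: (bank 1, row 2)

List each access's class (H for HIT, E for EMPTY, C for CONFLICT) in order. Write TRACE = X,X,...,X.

0: bank 2 row 10 — prev None → EMPTY
1: bank 3 row 2 — prev None → EMPTY
2: bank 0 row 12 — prev 12 → HIT
3: bank 1 row 11 — prev None → EMPTY
4: bank 3 row 0 — prev 2 → CONFLICT
5: bank 2 row 6 — prev 10 → CONFLICT
6: bank 1 row 4 — prev 11 → CONFLICT
7: bank 1 row 4 — prev 4 → HIT
8: bank 1 row 4 — prev 4 → HIT
9: bank 0 row 11 — prev 12 → CONFLICT
10: bank 1 row 2 — prev 4 → CONFLICT

TRACE = E,E,H,E,C,C,C,H,H,C,C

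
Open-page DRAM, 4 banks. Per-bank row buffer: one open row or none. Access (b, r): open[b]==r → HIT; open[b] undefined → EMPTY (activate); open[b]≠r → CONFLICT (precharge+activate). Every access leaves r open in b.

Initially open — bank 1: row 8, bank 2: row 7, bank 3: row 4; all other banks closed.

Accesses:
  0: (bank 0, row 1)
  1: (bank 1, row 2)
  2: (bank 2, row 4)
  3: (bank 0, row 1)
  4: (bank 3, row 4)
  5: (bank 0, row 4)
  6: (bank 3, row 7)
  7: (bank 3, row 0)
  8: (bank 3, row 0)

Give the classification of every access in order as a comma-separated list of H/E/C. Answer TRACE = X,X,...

#0 (0,1) E
#1 (1,2) C  (was 8)
#2 (2,4) C  (was 7)
#3 (0,1) H  (was 1)
#4 (3,4) H  (was 4)
#5 (0,4) C  (was 1)
#6 (3,7) C  (was 4)
#7 (3,0) C  (was 7)
#8 (3,0) H  (was 0)

TRACE = E,C,C,H,H,C,C,C,H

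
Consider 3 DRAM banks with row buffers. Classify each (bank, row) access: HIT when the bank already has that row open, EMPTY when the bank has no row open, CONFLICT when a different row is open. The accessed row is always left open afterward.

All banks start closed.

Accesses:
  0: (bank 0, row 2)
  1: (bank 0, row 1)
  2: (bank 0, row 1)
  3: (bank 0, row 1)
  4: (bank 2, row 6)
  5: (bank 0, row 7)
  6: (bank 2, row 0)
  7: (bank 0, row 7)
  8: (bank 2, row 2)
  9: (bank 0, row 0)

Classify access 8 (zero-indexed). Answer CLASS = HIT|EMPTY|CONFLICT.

CLASS = CONFLICT

#0 (0,2) E
#1 (0,1) C  (was 2)
#2 (0,1) H  (was 1)
#3 (0,1) H  (was 1)
#4 (2,6) E
#5 (0,7) C  (was 1)
#6 (2,0) C  (was 6)
#7 (0,7) H  (was 7)
#8 (2,2) C  (was 0)
#9 (0,0) C  (was 7)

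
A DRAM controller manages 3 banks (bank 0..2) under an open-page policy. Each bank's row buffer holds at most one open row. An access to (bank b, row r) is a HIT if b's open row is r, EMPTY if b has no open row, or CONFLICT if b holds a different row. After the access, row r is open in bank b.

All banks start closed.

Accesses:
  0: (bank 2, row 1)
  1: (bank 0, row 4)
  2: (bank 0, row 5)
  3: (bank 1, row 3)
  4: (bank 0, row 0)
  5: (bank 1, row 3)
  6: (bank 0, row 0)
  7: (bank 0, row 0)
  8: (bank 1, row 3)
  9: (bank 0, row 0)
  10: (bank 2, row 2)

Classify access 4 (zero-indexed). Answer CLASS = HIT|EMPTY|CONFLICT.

CLASS = CONFLICT

  [0] b2 r1: no row ⇒ E
  [1] b0 r4: no row ⇒ E
  [2] b0 r5: had r4 ⇒ C
  [3] b1 r3: no row ⇒ E
  [4] b0 r0: had r5 ⇒ C
  [5] b1 r3: had r3 ⇒ H
  [6] b0 r0: had r0 ⇒ H
  [7] b0 r0: had r0 ⇒ H
  [8] b1 r3: had r3 ⇒ H
  [9] b0 r0: had r0 ⇒ H
  [10] b2 r2: had r1 ⇒ C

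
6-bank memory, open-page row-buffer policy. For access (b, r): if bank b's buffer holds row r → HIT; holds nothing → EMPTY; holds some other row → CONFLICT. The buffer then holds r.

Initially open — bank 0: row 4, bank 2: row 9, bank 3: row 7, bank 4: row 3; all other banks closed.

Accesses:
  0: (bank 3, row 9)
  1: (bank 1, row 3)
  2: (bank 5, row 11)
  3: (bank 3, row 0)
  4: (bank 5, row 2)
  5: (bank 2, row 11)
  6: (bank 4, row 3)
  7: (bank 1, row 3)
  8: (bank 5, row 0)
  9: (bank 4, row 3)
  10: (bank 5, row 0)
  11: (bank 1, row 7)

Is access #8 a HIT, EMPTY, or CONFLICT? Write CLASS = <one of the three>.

CLASS = CONFLICT

#0 (3,9) C  (was 7)
#1 (1,3) E
#2 (5,11) E
#3 (3,0) C  (was 9)
#4 (5,2) C  (was 11)
#5 (2,11) C  (was 9)
#6 (4,3) H  (was 3)
#7 (1,3) H  (was 3)
#8 (5,0) C  (was 2)
#9 (4,3) H  (was 3)
#10 (5,0) H  (was 0)
#11 (1,7) C  (was 3)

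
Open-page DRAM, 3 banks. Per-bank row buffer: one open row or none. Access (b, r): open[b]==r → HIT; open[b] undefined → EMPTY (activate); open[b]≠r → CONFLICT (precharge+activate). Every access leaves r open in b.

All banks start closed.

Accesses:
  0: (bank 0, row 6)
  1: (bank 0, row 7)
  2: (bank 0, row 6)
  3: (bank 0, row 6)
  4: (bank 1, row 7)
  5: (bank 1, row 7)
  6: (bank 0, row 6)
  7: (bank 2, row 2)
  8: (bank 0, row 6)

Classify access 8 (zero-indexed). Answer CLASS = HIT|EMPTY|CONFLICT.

CLASS = HIT

step 0: bank0 None->6 [EMPTY]
step 1: bank0 6->7 [CONFLICT]
step 2: bank0 7->6 [CONFLICT]
step 3: bank0 6->6 [HIT]
step 4: bank1 None->7 [EMPTY]
step 5: bank1 7->7 [HIT]
step 6: bank0 6->6 [HIT]
step 7: bank2 None->2 [EMPTY]
step 8: bank0 6->6 [HIT]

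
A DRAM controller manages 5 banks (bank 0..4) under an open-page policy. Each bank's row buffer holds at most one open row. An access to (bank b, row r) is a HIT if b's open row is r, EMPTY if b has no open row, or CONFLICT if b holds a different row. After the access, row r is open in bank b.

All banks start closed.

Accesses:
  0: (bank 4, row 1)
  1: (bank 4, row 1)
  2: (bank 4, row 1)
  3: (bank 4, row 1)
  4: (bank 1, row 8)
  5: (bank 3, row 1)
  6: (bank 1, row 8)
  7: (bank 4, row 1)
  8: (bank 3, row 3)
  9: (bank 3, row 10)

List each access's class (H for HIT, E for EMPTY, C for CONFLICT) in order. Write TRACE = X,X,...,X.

#0 (4,1) E
#1 (4,1) H  (was 1)
#2 (4,1) H  (was 1)
#3 (4,1) H  (was 1)
#4 (1,8) E
#5 (3,1) E
#6 (1,8) H  (was 8)
#7 (4,1) H  (was 1)
#8 (3,3) C  (was 1)
#9 (3,10) C  (was 3)

TRACE = E,H,H,H,E,E,H,H,C,C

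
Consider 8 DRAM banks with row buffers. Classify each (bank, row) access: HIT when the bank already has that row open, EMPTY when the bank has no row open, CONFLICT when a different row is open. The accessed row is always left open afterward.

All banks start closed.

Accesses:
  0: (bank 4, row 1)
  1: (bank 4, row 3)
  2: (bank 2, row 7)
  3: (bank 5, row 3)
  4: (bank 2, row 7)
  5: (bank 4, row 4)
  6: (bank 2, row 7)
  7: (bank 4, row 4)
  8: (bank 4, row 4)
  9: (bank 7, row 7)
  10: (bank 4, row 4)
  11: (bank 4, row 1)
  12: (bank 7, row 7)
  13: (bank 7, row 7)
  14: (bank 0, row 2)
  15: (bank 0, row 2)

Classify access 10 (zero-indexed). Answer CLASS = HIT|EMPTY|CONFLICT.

CLASS = HIT

step 0: bank4 None->1 [EMPTY]
step 1: bank4 1->3 [CONFLICT]
step 2: bank2 None->7 [EMPTY]
step 3: bank5 None->3 [EMPTY]
step 4: bank2 7->7 [HIT]
step 5: bank4 3->4 [CONFLICT]
step 6: bank2 7->7 [HIT]
step 7: bank4 4->4 [HIT]
step 8: bank4 4->4 [HIT]
step 9: bank7 None->7 [EMPTY]
step 10: bank4 4->4 [HIT]
step 11: bank4 4->1 [CONFLICT]
step 12: bank7 7->7 [HIT]
step 13: bank7 7->7 [HIT]
step 14: bank0 None->2 [EMPTY]
step 15: bank0 2->2 [HIT]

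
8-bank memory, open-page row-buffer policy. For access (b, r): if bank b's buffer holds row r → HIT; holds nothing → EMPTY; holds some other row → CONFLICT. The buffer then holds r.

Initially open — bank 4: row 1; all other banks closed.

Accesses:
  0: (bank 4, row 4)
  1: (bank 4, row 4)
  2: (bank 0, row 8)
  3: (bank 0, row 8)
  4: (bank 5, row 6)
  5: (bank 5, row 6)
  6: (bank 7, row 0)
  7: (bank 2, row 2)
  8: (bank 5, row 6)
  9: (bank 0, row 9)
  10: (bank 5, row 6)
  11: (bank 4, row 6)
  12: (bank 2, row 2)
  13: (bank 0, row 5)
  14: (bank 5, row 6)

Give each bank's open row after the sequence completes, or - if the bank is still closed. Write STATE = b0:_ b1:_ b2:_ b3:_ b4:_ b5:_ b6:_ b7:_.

STATE = b0:5 b1:- b2:2 b3:- b4:6 b5:6 b6:- b7:0

step 0: bank4 1->4 [CONFLICT]
step 1: bank4 4->4 [HIT]
step 2: bank0 None->8 [EMPTY]
step 3: bank0 8->8 [HIT]
step 4: bank5 None->6 [EMPTY]
step 5: bank5 6->6 [HIT]
step 6: bank7 None->0 [EMPTY]
step 7: bank2 None->2 [EMPTY]
step 8: bank5 6->6 [HIT]
step 9: bank0 8->9 [CONFLICT]
step 10: bank5 6->6 [HIT]
step 11: bank4 4->6 [CONFLICT]
step 12: bank2 2->2 [HIT]
step 13: bank0 9->5 [CONFLICT]
step 14: bank5 6->6 [HIT]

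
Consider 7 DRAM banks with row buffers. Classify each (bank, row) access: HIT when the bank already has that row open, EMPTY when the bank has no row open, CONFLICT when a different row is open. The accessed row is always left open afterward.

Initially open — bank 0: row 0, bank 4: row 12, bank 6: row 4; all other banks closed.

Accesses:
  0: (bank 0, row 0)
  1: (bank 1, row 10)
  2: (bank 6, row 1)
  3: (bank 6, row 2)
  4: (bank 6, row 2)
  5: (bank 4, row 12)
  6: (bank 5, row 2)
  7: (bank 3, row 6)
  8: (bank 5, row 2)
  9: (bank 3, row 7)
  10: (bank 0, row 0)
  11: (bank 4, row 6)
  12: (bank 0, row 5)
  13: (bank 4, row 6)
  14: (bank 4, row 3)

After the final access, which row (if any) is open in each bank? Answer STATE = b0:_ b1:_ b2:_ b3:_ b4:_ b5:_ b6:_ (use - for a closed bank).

STATE = b0:5 b1:10 b2:- b3:7 b4:3 b5:2 b6:2

#0 (0,0) H  (was 0)
#1 (1,10) E
#2 (6,1) C  (was 4)
#3 (6,2) C  (was 1)
#4 (6,2) H  (was 2)
#5 (4,12) H  (was 12)
#6 (5,2) E
#7 (3,6) E
#8 (5,2) H  (was 2)
#9 (3,7) C  (was 6)
#10 (0,0) H  (was 0)
#11 (4,6) C  (was 12)
#12 (0,5) C  (was 0)
#13 (4,6) H  (was 6)
#14 (4,3) C  (was 6)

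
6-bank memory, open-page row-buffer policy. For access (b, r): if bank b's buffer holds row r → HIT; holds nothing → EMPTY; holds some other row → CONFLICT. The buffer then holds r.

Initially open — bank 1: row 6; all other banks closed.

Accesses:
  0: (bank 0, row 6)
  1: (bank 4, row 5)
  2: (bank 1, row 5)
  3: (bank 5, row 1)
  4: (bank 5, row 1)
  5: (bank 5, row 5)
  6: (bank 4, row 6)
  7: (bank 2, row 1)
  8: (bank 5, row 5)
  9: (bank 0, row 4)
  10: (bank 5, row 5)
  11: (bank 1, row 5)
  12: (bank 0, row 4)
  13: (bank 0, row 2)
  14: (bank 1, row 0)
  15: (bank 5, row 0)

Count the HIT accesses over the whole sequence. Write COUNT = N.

COUNT = 5

#0 (0,6) E
#1 (4,5) E
#2 (1,5) C  (was 6)
#3 (5,1) E
#4 (5,1) H  (was 1)
#5 (5,5) C  (was 1)
#6 (4,6) C  (was 5)
#7 (2,1) E
#8 (5,5) H  (was 5)
#9 (0,4) C  (was 6)
#10 (5,5) H  (was 5)
#11 (1,5) H  (was 5)
#12 (0,4) H  (was 4)
#13 (0,2) C  (was 4)
#14 (1,0) C  (was 5)
#15 (5,0) C  (was 5)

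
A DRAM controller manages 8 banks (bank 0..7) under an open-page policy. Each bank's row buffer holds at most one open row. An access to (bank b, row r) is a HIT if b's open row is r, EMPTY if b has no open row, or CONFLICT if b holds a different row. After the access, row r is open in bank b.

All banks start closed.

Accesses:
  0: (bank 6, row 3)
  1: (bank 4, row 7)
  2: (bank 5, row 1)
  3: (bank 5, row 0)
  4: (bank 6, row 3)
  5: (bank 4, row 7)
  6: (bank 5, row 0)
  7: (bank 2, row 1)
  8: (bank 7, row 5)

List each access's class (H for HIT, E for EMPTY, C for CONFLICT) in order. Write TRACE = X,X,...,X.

  [0] b6 r3: no row ⇒ E
  [1] b4 r7: no row ⇒ E
  [2] b5 r1: no row ⇒ E
  [3] b5 r0: had r1 ⇒ C
  [4] b6 r3: had r3 ⇒ H
  [5] b4 r7: had r7 ⇒ H
  [6] b5 r0: had r0 ⇒ H
  [7] b2 r1: no row ⇒ E
  [8] b7 r5: no row ⇒ E

TRACE = E,E,E,C,H,H,H,E,E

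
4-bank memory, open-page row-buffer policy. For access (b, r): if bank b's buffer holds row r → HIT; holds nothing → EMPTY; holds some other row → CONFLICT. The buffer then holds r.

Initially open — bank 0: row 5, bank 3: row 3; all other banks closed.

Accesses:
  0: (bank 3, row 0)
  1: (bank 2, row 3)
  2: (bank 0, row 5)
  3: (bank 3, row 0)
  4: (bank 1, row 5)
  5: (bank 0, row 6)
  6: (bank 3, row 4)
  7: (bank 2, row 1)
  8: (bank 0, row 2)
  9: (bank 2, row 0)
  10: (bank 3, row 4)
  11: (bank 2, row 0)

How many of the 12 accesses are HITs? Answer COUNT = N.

COUNT = 4

  [0] b3 r0: had r3 ⇒ C
  [1] b2 r3: no row ⇒ E
  [2] b0 r5: had r5 ⇒ H
  [3] b3 r0: had r0 ⇒ H
  [4] b1 r5: no row ⇒ E
  [5] b0 r6: had r5 ⇒ C
  [6] b3 r4: had r0 ⇒ C
  [7] b2 r1: had r3 ⇒ C
  [8] b0 r2: had r6 ⇒ C
  [9] b2 r0: had r1 ⇒ C
  [10] b3 r4: had r4 ⇒ H
  [11] b2 r0: had r0 ⇒ H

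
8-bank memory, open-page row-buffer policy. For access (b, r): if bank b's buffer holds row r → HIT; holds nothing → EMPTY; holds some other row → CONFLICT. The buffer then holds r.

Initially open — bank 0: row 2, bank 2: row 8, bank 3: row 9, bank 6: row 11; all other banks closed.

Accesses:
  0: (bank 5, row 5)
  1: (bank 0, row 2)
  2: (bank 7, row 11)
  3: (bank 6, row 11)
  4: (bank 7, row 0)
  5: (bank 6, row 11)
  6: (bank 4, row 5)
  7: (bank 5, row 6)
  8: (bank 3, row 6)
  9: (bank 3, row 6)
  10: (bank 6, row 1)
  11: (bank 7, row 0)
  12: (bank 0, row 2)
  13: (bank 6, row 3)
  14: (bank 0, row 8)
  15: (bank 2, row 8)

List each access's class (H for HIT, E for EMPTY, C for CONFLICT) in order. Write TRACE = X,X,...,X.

TRACE = E,H,E,H,C,H,E,C,C,H,C,H,H,C,C,H

0: bank 5 row 5 — prev None → EMPTY
1: bank 0 row 2 — prev 2 → HIT
2: bank 7 row 11 — prev None → EMPTY
3: bank 6 row 11 — prev 11 → HIT
4: bank 7 row 0 — prev 11 → CONFLICT
5: bank 6 row 11 — prev 11 → HIT
6: bank 4 row 5 — prev None → EMPTY
7: bank 5 row 6 — prev 5 → CONFLICT
8: bank 3 row 6 — prev 9 → CONFLICT
9: bank 3 row 6 — prev 6 → HIT
10: bank 6 row 1 — prev 11 → CONFLICT
11: bank 7 row 0 — prev 0 → HIT
12: bank 0 row 2 — prev 2 → HIT
13: bank 6 row 3 — prev 1 → CONFLICT
14: bank 0 row 8 — prev 2 → CONFLICT
15: bank 2 row 8 — prev 8 → HIT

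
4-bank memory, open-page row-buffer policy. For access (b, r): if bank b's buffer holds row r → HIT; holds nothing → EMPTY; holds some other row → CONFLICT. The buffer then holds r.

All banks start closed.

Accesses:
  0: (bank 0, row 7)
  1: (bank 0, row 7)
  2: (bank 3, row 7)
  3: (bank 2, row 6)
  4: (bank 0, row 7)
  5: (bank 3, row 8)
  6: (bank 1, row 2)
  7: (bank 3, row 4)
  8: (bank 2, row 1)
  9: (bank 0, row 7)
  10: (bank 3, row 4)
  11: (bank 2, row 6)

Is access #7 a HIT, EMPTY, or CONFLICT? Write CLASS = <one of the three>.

CLASS = CONFLICT

#0 (0,7) E
#1 (0,7) H  (was 7)
#2 (3,7) E
#3 (2,6) E
#4 (0,7) H  (was 7)
#5 (3,8) C  (was 7)
#6 (1,2) E
#7 (3,4) C  (was 8)
#8 (2,1) C  (was 6)
#9 (0,7) H  (was 7)
#10 (3,4) H  (was 4)
#11 (2,6) C  (was 1)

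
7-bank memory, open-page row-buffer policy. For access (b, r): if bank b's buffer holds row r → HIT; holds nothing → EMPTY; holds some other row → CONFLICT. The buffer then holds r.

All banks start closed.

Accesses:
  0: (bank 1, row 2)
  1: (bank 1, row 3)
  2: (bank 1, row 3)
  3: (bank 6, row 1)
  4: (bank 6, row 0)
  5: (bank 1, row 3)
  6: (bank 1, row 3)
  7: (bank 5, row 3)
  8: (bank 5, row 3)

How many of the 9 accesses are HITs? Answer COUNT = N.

0: bank 1 row 2 — prev None → EMPTY
1: bank 1 row 3 — prev 2 → CONFLICT
2: bank 1 row 3 — prev 3 → HIT
3: bank 6 row 1 — prev None → EMPTY
4: bank 6 row 0 — prev 1 → CONFLICT
5: bank 1 row 3 — prev 3 → HIT
6: bank 1 row 3 — prev 3 → HIT
7: bank 5 row 3 — prev None → EMPTY
8: bank 5 row 3 — prev 3 → HIT

COUNT = 4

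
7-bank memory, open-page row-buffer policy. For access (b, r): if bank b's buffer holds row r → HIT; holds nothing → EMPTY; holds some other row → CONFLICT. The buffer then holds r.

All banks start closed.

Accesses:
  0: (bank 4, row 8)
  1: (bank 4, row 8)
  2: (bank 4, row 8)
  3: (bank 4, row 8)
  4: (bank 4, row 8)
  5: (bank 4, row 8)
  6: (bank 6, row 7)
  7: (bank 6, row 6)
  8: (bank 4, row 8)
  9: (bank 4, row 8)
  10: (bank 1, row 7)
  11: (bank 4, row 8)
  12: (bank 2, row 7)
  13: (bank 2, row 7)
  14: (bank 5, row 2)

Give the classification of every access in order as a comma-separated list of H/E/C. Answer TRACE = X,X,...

TRACE = E,H,H,H,H,H,E,C,H,H,E,H,E,H,E

  [0] b4 r8: no row ⇒ E
  [1] b4 r8: had r8 ⇒ H
  [2] b4 r8: had r8 ⇒ H
  [3] b4 r8: had r8 ⇒ H
  [4] b4 r8: had r8 ⇒ H
  [5] b4 r8: had r8 ⇒ H
  [6] b6 r7: no row ⇒ E
  [7] b6 r6: had r7 ⇒ C
  [8] b4 r8: had r8 ⇒ H
  [9] b4 r8: had r8 ⇒ H
  [10] b1 r7: no row ⇒ E
  [11] b4 r8: had r8 ⇒ H
  [12] b2 r7: no row ⇒ E
  [13] b2 r7: had r7 ⇒ H
  [14] b5 r2: no row ⇒ E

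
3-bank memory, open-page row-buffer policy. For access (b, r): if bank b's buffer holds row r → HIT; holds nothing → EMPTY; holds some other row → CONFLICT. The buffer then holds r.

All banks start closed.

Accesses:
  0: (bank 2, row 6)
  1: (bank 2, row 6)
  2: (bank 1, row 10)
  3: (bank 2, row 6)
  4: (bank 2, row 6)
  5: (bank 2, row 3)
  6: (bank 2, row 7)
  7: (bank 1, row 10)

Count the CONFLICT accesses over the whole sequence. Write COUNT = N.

#0 (2,6) E
#1 (2,6) H  (was 6)
#2 (1,10) E
#3 (2,6) H  (was 6)
#4 (2,6) H  (was 6)
#5 (2,3) C  (was 6)
#6 (2,7) C  (was 3)
#7 (1,10) H  (was 10)

COUNT = 2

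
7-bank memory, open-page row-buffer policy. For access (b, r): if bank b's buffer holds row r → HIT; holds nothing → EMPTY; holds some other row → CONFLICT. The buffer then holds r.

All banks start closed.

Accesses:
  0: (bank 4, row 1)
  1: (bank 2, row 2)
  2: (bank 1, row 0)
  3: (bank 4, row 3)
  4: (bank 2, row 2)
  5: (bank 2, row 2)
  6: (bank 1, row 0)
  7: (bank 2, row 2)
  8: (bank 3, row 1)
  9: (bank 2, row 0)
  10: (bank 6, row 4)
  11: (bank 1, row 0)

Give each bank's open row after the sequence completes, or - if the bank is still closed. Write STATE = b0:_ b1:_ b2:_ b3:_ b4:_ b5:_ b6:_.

STATE = b0:- b1:0 b2:0 b3:1 b4:3 b5:- b6:4

#0 (4,1) E
#1 (2,2) E
#2 (1,0) E
#3 (4,3) C  (was 1)
#4 (2,2) H  (was 2)
#5 (2,2) H  (was 2)
#6 (1,0) H  (was 0)
#7 (2,2) H  (was 2)
#8 (3,1) E
#9 (2,0) C  (was 2)
#10 (6,4) E
#11 (1,0) H  (was 0)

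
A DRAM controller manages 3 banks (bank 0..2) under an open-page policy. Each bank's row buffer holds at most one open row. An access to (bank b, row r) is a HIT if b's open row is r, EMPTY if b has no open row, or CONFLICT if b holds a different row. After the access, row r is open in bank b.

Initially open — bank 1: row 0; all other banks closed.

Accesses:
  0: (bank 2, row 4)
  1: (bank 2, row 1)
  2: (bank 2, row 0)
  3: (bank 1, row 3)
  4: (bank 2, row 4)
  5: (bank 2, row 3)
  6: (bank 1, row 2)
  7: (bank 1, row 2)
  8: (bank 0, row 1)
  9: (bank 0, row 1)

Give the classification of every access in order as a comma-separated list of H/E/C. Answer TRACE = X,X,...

step 0: bank2 None->4 [EMPTY]
step 1: bank2 4->1 [CONFLICT]
step 2: bank2 1->0 [CONFLICT]
step 3: bank1 0->3 [CONFLICT]
step 4: bank2 0->4 [CONFLICT]
step 5: bank2 4->3 [CONFLICT]
step 6: bank1 3->2 [CONFLICT]
step 7: bank1 2->2 [HIT]
step 8: bank0 None->1 [EMPTY]
step 9: bank0 1->1 [HIT]

TRACE = E,C,C,C,C,C,C,H,E,H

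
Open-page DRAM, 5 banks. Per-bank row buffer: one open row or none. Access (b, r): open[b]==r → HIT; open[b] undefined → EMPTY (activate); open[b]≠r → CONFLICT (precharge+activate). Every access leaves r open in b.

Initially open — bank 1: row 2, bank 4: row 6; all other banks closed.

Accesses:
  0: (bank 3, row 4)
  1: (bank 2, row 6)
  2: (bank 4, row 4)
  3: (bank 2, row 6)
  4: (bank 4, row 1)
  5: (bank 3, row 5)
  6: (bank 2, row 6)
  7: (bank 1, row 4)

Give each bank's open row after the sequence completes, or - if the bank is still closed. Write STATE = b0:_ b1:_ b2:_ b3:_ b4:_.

#0 (3,4) E
#1 (2,6) E
#2 (4,4) C  (was 6)
#3 (2,6) H  (was 6)
#4 (4,1) C  (was 4)
#5 (3,5) C  (was 4)
#6 (2,6) H  (was 6)
#7 (1,4) C  (was 2)

STATE = b0:- b1:4 b2:6 b3:5 b4:1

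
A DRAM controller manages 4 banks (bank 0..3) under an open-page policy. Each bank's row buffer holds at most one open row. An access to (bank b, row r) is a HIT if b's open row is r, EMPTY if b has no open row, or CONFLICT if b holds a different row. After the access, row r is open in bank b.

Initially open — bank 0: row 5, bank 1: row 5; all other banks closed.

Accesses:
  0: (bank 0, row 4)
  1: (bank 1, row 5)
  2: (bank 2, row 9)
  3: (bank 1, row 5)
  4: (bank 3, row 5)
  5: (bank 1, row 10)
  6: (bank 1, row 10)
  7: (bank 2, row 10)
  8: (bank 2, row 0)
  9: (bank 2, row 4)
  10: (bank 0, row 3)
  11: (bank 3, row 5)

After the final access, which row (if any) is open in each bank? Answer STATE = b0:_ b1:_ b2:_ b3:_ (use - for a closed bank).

STATE = b0:3 b1:10 b2:4 b3:5

0: bank 0 row 4 — prev 5 → CONFLICT
1: bank 1 row 5 — prev 5 → HIT
2: bank 2 row 9 — prev None → EMPTY
3: bank 1 row 5 — prev 5 → HIT
4: bank 3 row 5 — prev None → EMPTY
5: bank 1 row 10 — prev 5 → CONFLICT
6: bank 1 row 10 — prev 10 → HIT
7: bank 2 row 10 — prev 9 → CONFLICT
8: bank 2 row 0 — prev 10 → CONFLICT
9: bank 2 row 4 — prev 0 → CONFLICT
10: bank 0 row 3 — prev 4 → CONFLICT
11: bank 3 row 5 — prev 5 → HIT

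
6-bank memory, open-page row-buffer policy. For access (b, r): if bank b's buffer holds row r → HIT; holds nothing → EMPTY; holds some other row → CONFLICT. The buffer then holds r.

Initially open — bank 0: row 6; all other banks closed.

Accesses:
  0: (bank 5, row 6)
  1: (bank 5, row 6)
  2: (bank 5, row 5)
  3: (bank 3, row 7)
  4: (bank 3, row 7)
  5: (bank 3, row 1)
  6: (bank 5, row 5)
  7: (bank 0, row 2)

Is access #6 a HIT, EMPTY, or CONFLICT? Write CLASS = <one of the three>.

#0 (5,6) E
#1 (5,6) H  (was 6)
#2 (5,5) C  (was 6)
#3 (3,7) E
#4 (3,7) H  (was 7)
#5 (3,1) C  (was 7)
#6 (5,5) H  (was 5)
#7 (0,2) C  (was 6)

CLASS = HIT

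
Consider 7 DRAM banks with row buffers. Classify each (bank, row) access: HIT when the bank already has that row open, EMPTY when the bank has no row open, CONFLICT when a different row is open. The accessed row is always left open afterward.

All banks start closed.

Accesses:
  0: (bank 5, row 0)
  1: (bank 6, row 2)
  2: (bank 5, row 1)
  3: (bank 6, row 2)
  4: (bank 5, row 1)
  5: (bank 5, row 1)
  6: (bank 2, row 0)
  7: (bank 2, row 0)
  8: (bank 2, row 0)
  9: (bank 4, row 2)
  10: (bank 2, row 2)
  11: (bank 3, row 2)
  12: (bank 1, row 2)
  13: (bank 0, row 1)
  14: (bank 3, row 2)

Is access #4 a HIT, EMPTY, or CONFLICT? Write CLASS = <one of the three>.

#0 (5,0) E
#1 (6,2) E
#2 (5,1) C  (was 0)
#3 (6,2) H  (was 2)
#4 (5,1) H  (was 1)
#5 (5,1) H  (was 1)
#6 (2,0) E
#7 (2,0) H  (was 0)
#8 (2,0) H  (was 0)
#9 (4,2) E
#10 (2,2) C  (was 0)
#11 (3,2) E
#12 (1,2) E
#13 (0,1) E
#14 (3,2) H  (was 2)

CLASS = HIT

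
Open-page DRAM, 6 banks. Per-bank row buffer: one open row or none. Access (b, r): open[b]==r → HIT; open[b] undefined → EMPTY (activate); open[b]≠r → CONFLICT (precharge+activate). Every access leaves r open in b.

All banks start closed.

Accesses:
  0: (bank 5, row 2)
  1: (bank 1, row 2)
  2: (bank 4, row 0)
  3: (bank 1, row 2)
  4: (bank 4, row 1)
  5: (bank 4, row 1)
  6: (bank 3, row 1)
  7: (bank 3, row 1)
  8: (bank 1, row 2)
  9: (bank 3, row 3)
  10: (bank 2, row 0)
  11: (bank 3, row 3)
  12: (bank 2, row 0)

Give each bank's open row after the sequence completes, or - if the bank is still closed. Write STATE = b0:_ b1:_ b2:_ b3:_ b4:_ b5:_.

STATE = b0:- b1:2 b2:0 b3:3 b4:1 b5:2

0: bank 5 row 2 — prev None → EMPTY
1: bank 1 row 2 — prev None → EMPTY
2: bank 4 row 0 — prev None → EMPTY
3: bank 1 row 2 — prev 2 → HIT
4: bank 4 row 1 — prev 0 → CONFLICT
5: bank 4 row 1 — prev 1 → HIT
6: bank 3 row 1 — prev None → EMPTY
7: bank 3 row 1 — prev 1 → HIT
8: bank 1 row 2 — prev 2 → HIT
9: bank 3 row 3 — prev 1 → CONFLICT
10: bank 2 row 0 — prev None → EMPTY
11: bank 3 row 3 — prev 3 → HIT
12: bank 2 row 0 — prev 0 → HIT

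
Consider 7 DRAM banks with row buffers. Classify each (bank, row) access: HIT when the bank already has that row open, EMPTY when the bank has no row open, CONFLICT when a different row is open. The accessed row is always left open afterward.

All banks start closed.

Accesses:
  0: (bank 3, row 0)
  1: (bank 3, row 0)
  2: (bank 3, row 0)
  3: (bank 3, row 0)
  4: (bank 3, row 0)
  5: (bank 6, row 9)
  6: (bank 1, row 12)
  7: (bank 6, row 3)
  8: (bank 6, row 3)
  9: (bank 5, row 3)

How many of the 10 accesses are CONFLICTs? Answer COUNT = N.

step 0: bank3 None->0 [EMPTY]
step 1: bank3 0->0 [HIT]
step 2: bank3 0->0 [HIT]
step 3: bank3 0->0 [HIT]
step 4: bank3 0->0 [HIT]
step 5: bank6 None->9 [EMPTY]
step 6: bank1 None->12 [EMPTY]
step 7: bank6 9->3 [CONFLICT]
step 8: bank6 3->3 [HIT]
step 9: bank5 None->3 [EMPTY]

COUNT = 1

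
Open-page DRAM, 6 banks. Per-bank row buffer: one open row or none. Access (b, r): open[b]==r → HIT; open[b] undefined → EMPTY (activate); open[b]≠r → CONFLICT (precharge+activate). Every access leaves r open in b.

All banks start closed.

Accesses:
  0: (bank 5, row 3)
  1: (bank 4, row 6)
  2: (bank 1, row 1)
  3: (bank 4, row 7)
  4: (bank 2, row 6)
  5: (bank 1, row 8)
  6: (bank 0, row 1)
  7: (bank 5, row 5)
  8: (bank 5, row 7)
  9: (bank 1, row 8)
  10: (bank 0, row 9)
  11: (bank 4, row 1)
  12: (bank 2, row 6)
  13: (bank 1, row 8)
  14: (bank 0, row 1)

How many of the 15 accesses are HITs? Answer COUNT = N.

COUNT = 3

#0 (5,3) E
#1 (4,6) E
#2 (1,1) E
#3 (4,7) C  (was 6)
#4 (2,6) E
#5 (1,8) C  (was 1)
#6 (0,1) E
#7 (5,5) C  (was 3)
#8 (5,7) C  (was 5)
#9 (1,8) H  (was 8)
#10 (0,9) C  (was 1)
#11 (4,1) C  (was 7)
#12 (2,6) H  (was 6)
#13 (1,8) H  (was 8)
#14 (0,1) C  (was 9)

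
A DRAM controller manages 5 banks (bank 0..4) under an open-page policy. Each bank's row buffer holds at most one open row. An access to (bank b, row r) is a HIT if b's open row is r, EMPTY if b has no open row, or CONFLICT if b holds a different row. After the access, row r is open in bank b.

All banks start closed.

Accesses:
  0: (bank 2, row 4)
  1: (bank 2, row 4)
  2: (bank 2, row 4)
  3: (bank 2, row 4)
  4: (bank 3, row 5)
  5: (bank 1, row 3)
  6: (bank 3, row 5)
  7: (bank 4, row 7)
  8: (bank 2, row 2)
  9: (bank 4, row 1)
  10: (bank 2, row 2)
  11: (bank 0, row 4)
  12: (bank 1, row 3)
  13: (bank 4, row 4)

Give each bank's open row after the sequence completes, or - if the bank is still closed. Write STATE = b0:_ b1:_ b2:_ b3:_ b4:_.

STATE = b0:4 b1:3 b2:2 b3:5 b4:4

step 0: bank2 None->4 [EMPTY]
step 1: bank2 4->4 [HIT]
step 2: bank2 4->4 [HIT]
step 3: bank2 4->4 [HIT]
step 4: bank3 None->5 [EMPTY]
step 5: bank1 None->3 [EMPTY]
step 6: bank3 5->5 [HIT]
step 7: bank4 None->7 [EMPTY]
step 8: bank2 4->2 [CONFLICT]
step 9: bank4 7->1 [CONFLICT]
step 10: bank2 2->2 [HIT]
step 11: bank0 None->4 [EMPTY]
step 12: bank1 3->3 [HIT]
step 13: bank4 1->4 [CONFLICT]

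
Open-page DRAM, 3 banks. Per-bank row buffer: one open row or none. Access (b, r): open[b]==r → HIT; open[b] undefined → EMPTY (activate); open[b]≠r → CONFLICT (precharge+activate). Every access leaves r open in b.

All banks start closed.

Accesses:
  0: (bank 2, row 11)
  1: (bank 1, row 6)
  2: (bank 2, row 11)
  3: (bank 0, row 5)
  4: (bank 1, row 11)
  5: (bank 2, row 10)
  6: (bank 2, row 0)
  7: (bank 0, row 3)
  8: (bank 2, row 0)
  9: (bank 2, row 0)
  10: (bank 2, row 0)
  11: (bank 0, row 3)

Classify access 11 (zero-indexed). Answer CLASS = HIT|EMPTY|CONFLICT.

#0 (2,11) E
#1 (1,6) E
#2 (2,11) H  (was 11)
#3 (0,5) E
#4 (1,11) C  (was 6)
#5 (2,10) C  (was 11)
#6 (2,0) C  (was 10)
#7 (0,3) C  (was 5)
#8 (2,0) H  (was 0)
#9 (2,0) H  (was 0)
#10 (2,0) H  (was 0)
#11 (0,3) H  (was 3)

CLASS = HIT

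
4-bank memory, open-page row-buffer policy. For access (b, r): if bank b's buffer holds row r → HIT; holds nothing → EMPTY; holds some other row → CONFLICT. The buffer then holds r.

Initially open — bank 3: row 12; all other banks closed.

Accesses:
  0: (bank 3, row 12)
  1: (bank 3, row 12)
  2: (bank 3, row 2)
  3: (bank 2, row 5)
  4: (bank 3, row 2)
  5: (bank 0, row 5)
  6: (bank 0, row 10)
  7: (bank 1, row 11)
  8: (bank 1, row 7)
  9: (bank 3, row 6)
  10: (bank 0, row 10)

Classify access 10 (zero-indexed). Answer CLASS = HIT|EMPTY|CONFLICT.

step 0: bank3 12->12 [HIT]
step 1: bank3 12->12 [HIT]
step 2: bank3 12->2 [CONFLICT]
step 3: bank2 None->5 [EMPTY]
step 4: bank3 2->2 [HIT]
step 5: bank0 None->5 [EMPTY]
step 6: bank0 5->10 [CONFLICT]
step 7: bank1 None->11 [EMPTY]
step 8: bank1 11->7 [CONFLICT]
step 9: bank3 2->6 [CONFLICT]
step 10: bank0 10->10 [HIT]

CLASS = HIT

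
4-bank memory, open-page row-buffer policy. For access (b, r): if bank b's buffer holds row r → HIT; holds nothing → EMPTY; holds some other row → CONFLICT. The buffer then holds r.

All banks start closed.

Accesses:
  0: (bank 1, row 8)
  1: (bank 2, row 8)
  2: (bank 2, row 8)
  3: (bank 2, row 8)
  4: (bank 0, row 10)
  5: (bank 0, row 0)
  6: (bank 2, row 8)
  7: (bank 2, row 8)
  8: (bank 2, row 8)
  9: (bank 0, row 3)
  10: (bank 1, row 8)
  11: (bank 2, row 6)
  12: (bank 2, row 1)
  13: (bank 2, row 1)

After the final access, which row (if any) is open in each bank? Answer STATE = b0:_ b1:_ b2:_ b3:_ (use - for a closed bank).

STATE = b0:3 b1:8 b2:1 b3:-

  [0] b1 r8: no row ⇒ E
  [1] b2 r8: no row ⇒ E
  [2] b2 r8: had r8 ⇒ H
  [3] b2 r8: had r8 ⇒ H
  [4] b0 r10: no row ⇒ E
  [5] b0 r0: had r10 ⇒ C
  [6] b2 r8: had r8 ⇒ H
  [7] b2 r8: had r8 ⇒ H
  [8] b2 r8: had r8 ⇒ H
  [9] b0 r3: had r0 ⇒ C
  [10] b1 r8: had r8 ⇒ H
  [11] b2 r6: had r8 ⇒ C
  [12] b2 r1: had r6 ⇒ C
  [13] b2 r1: had r1 ⇒ H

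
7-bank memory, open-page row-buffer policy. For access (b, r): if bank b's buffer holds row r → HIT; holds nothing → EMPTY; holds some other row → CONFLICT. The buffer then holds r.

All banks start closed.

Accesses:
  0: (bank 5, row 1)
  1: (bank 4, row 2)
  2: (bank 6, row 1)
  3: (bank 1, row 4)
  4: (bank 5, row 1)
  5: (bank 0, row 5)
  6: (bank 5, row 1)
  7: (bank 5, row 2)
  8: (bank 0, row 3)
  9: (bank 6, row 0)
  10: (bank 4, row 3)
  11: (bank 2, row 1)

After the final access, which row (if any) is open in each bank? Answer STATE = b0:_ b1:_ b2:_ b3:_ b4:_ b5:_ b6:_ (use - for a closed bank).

STATE = b0:3 b1:4 b2:1 b3:- b4:3 b5:2 b6:0

step 0: bank5 None->1 [EMPTY]
step 1: bank4 None->2 [EMPTY]
step 2: bank6 None->1 [EMPTY]
step 3: bank1 None->4 [EMPTY]
step 4: bank5 1->1 [HIT]
step 5: bank0 None->5 [EMPTY]
step 6: bank5 1->1 [HIT]
step 7: bank5 1->2 [CONFLICT]
step 8: bank0 5->3 [CONFLICT]
step 9: bank6 1->0 [CONFLICT]
step 10: bank4 2->3 [CONFLICT]
step 11: bank2 None->1 [EMPTY]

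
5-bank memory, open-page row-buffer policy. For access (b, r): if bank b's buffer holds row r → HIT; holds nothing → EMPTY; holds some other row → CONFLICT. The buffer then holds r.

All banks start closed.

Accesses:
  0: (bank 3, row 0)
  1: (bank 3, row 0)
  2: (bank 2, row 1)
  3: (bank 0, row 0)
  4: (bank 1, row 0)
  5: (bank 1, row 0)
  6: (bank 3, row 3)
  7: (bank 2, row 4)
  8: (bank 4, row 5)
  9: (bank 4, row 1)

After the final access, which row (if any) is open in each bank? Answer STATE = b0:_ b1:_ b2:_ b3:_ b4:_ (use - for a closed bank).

#0 (3,0) E
#1 (3,0) H  (was 0)
#2 (2,1) E
#3 (0,0) E
#4 (1,0) E
#5 (1,0) H  (was 0)
#6 (3,3) C  (was 0)
#7 (2,4) C  (was 1)
#8 (4,5) E
#9 (4,1) C  (was 5)

STATE = b0:0 b1:0 b2:4 b3:3 b4:1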